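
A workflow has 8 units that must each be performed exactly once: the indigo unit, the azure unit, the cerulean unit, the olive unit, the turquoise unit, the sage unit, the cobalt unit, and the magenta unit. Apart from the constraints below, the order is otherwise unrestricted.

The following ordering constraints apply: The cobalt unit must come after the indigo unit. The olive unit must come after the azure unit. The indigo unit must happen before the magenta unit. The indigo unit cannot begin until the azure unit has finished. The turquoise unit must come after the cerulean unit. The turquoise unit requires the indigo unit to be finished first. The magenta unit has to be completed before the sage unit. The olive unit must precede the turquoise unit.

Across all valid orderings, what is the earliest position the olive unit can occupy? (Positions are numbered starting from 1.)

2

Working backwards through the constraints from the olive unit, its only required predecessor is the azure unit.
So at minimum 1 unit comes before the olive unit, putting the olive unit no earlier than position 2. That position is achievable by scheduling exactly that predecessor first.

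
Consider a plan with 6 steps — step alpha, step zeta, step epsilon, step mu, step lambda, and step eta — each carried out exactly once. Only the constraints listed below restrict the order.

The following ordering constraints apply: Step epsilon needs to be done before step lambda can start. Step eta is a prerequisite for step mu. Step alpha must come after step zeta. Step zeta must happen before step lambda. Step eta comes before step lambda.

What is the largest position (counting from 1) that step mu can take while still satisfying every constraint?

6

Step mu has no required successors, so nothing stops it from going last (position 6).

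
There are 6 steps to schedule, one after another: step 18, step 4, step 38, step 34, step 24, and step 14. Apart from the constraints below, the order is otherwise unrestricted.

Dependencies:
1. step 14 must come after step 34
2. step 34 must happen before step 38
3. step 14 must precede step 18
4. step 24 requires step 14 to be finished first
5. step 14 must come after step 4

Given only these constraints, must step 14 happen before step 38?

No chain of constraints connects step 14 to step 38 in either direction.
There exist valid orderings with step 38 before step 14, so step 14 is not required to come first.

No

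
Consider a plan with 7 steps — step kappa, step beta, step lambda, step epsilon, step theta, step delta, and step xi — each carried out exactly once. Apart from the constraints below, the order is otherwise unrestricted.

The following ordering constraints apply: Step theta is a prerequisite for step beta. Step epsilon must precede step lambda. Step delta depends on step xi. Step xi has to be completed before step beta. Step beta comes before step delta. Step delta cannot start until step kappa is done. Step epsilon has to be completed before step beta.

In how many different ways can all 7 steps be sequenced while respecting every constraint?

The steps with no prerequisites are step kappa, step epsilon, step theta, step xi; any of them can be placed first.
Enumerating by repeatedly choosing an available step (one whose prerequisites are all placed) gives 138 distinct complete orderings.

138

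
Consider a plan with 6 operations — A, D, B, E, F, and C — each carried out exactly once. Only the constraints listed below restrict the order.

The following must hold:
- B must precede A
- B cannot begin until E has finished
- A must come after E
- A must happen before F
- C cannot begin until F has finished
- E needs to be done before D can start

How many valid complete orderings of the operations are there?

Only E has no prerequisites, so it must go first.
Systematically extending each partial ordering one operation at a time and counting, there are 5 complete orderings.

5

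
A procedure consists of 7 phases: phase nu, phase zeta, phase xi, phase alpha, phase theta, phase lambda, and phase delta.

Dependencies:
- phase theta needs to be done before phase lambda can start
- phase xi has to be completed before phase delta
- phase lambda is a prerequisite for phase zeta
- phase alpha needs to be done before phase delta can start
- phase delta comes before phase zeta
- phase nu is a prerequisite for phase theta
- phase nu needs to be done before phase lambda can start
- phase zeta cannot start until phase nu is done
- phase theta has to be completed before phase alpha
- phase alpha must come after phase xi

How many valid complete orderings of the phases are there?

The phases with no prerequisites are phase nu, phase xi; any of them can be placed first.
Enumerating by repeatedly choosing an available phase (one whose prerequisites are all placed) gives 10 distinct complete orderings.

10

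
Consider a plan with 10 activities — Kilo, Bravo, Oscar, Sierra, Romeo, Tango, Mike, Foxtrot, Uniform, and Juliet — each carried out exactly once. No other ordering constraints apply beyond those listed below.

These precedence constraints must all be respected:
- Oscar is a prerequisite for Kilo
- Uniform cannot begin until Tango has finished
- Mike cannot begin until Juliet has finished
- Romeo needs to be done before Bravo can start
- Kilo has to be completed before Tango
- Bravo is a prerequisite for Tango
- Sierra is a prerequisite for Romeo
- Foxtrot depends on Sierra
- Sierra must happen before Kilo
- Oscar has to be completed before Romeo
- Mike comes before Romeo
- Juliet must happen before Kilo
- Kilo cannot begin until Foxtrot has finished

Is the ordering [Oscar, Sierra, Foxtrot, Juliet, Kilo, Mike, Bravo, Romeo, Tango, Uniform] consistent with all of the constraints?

In the proposed order, Bravo appears before Romeo.
That contradicts the constraint that Romeo must precede Bravo.

No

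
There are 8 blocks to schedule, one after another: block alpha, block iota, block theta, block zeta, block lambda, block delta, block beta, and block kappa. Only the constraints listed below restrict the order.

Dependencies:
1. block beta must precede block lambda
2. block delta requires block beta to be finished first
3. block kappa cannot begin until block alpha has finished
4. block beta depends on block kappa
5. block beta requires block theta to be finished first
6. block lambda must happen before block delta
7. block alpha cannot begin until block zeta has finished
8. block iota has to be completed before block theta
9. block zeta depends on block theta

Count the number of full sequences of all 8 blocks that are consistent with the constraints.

1

Block iota is the only block with nothing required before it, so every ordering starts there.
Every block is then forced in turn, so only 1 complete ordering is consistent with the constraints.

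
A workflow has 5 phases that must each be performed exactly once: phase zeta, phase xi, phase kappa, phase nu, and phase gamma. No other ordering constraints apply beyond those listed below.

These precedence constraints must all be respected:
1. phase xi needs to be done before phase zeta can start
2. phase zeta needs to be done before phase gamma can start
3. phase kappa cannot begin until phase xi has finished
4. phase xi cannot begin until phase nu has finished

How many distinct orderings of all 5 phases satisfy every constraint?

Phase nu is the only phase with nothing required before it, so every ordering starts there.
Enumerating by repeatedly choosing an available phase (one whose prerequisites are all placed) gives 3 distinct complete orderings.

3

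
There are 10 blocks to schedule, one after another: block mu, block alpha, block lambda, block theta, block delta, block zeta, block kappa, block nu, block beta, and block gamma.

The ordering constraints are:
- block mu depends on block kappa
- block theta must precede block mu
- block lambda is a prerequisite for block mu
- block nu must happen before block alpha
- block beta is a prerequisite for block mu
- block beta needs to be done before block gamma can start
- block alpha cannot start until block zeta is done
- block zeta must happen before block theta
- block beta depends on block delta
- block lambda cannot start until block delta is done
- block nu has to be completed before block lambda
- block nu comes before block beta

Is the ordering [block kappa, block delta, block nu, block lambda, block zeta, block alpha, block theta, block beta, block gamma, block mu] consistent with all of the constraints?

Going through the constraints one by one, each required predecessor appears earlier in the sequence than its dependent — e.g. block kappa (position 1) is before block mu (position 10), as required.

Yes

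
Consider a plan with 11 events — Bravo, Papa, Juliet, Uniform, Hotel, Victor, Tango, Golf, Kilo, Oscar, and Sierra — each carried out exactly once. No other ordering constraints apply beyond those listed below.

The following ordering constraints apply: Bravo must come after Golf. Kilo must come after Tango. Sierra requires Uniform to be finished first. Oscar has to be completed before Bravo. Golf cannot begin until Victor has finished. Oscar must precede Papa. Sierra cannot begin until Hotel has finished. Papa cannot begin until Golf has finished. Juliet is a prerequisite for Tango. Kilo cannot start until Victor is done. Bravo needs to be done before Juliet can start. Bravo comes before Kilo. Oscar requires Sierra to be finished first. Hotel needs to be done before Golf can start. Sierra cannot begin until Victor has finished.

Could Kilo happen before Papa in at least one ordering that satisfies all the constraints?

Nothing in the constraints forces Papa before Kilo — there is no chain from Papa to Kilo.
That means at least one valid schedule has Kilo before Papa.

Yes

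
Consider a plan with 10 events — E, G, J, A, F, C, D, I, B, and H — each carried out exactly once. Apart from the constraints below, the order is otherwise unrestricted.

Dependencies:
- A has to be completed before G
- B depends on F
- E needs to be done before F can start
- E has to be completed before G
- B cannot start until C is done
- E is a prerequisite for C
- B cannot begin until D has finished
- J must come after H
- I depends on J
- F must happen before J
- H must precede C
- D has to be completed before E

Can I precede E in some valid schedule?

Following E → F → J → I, E must precede I in every valid ordering.
So no valid ordering can have I before E.

No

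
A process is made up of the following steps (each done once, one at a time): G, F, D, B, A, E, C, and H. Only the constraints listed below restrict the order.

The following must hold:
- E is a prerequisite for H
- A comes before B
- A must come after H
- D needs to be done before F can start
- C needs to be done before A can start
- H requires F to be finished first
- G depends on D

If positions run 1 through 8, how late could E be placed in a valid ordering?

5

The steps that are forced after E, directly or by a chain of constraints, are B, A, H. That's 3 steps.
With 3 mandatory successors out of 8 steps total, the latest slot for E is 8−3 = 5, and it's reachable by doing all non-successors before E.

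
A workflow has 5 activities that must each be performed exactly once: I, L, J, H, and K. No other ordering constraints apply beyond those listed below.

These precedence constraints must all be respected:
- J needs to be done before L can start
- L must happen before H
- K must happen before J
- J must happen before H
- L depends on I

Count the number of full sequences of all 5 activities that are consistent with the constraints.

2 activities have no prerequisites (I, K), so any of them could come first.
Enumerating by repeatedly choosing an available activity (one whose prerequisites are all placed) gives 3 distinct complete orderings.

3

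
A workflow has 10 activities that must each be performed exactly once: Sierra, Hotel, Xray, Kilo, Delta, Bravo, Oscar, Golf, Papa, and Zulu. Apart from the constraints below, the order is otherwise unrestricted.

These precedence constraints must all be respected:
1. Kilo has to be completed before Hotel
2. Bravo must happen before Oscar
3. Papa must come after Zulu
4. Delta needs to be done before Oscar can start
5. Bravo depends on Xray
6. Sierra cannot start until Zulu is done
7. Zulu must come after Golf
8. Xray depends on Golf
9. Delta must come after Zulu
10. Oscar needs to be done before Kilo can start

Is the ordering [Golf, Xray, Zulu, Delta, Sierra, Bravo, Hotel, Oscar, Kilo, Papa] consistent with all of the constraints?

No

In the proposed order, Hotel appears before Kilo.
That contradicts the constraint that Kilo must precede Hotel.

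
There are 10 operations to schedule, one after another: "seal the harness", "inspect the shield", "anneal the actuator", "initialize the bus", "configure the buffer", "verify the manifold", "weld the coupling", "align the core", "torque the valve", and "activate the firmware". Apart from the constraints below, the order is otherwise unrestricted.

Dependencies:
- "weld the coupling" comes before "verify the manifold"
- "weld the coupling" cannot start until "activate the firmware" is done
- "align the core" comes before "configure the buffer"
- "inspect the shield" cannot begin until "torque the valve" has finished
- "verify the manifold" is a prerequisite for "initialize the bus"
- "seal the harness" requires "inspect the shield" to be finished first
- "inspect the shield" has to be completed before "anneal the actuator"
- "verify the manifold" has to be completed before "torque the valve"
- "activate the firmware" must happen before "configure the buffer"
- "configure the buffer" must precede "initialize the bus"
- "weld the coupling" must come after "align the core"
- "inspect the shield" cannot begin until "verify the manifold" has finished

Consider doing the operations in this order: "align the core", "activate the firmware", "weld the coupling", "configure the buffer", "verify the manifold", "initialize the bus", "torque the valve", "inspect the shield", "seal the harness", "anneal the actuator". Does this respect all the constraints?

Yes

Going through the constraints one by one, each required predecessor appears earlier in the sequence than its dependent — e.g. "align the core" (position 1) is before "configure the buffer" (position 4), as required.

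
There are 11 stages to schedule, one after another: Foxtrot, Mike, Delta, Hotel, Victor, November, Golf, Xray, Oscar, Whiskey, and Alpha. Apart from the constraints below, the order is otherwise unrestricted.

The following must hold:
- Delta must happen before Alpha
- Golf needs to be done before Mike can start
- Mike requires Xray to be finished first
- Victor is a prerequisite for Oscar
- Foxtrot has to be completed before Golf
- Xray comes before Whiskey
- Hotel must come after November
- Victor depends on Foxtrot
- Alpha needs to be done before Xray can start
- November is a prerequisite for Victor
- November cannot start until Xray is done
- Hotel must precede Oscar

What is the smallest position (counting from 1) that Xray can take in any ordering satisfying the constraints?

Every stage that must precede Xray has to come before it. Tracing all chains that end at Xray, those stages are: Delta, Alpha — 2 in total.
So at minimum 2 stages come before Xray, putting Xray no earlier than position 3. That position is achievable by scheduling exactly those predecessors first.

3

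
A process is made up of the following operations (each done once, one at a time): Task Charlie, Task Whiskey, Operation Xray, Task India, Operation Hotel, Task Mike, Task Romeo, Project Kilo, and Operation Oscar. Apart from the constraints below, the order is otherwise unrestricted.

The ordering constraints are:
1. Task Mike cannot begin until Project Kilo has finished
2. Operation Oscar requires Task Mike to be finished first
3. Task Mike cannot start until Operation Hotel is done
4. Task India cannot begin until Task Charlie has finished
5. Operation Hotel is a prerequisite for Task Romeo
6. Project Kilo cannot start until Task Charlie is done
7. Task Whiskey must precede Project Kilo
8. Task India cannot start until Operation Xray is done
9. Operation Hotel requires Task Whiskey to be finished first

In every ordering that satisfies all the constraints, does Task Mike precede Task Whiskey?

No

The constraints actually force Task Whiskey before Task Mike (via Task Whiskey → Operation Hotel → Task Mike), not the other way around.
So Task Mike never precedes Task Whiskey.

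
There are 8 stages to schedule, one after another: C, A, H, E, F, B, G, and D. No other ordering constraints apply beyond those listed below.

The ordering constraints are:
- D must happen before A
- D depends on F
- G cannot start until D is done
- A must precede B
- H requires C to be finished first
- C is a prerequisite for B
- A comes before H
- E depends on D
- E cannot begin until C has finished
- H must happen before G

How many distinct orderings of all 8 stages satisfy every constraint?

2 stages have no prerequisites (C, F), so any of them could come first.
Systematically extending each partial ordering one stage at a time and counting, there are 57 complete orderings.

57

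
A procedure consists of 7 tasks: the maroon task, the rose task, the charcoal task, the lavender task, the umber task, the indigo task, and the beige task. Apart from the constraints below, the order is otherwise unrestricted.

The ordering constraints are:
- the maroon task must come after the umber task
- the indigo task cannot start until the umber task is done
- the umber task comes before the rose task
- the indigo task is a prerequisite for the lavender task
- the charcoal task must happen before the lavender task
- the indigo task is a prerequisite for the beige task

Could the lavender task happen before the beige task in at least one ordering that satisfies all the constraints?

Nothing in the constraints forces the beige task before the lavender task — there is no chain from the beige task to the lavender task.
So a valid ordering placing the lavender task earlier than the beige task exists.

Yes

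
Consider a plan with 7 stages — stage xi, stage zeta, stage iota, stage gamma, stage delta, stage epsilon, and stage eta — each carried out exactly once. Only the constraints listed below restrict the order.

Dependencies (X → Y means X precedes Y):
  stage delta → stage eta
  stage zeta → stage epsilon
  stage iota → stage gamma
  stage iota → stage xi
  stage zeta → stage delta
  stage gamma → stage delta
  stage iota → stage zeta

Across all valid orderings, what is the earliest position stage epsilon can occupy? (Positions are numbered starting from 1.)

Working backwards through the constraints from stage epsilon, its full set of required predecessors is stage zeta, stage iota — 2 of them.
With 2 mandatory predecessors, the earliest stage epsilon can sit is position 2+1 = 3, and placing just those 2 first achieves it.

3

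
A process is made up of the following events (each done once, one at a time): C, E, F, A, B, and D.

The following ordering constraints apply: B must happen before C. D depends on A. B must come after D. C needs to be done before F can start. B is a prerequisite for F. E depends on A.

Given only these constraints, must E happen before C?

No

E and C are not related by any chain of constraints.
A valid ordering placing C before E exists, so the answer is no.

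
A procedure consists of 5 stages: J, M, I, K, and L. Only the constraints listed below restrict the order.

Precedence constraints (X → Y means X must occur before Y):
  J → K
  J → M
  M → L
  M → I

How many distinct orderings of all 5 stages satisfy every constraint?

J is the only stage with nothing required before it, so every ordering starts there.
Enumerating by repeatedly choosing an available stage (one whose prerequisites are all placed) gives 8 distinct complete orderings.

8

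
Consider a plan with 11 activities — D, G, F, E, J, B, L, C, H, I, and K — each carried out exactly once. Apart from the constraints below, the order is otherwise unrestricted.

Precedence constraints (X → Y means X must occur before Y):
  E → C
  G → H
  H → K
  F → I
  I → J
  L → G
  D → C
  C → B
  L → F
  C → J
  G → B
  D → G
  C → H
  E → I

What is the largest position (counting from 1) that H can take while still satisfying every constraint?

10

Following the constraints forward from H, its only required successor is K.
So at least 1 activity follows H, putting H no later than position 10. That position is achievable by scheduling everything else first.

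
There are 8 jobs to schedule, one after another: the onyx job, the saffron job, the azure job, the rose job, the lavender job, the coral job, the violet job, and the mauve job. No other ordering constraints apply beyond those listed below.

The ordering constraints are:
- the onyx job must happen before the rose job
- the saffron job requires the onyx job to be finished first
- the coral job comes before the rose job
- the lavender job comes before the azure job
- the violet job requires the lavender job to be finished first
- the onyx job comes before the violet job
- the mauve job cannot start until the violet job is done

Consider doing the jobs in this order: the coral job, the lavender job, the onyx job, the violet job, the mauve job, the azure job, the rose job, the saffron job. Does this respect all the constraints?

Checking each listed constraint against this order: for instance, the coral job is in position 1 and the rose job in position 7, so that constraint holds — and the remaining constraints check out the same way.

Yes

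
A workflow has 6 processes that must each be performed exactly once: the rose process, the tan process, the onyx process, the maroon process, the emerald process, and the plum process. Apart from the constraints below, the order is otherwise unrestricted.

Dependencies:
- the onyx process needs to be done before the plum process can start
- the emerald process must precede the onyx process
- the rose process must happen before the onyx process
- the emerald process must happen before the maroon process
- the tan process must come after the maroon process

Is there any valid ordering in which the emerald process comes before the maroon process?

Yes

The constraints force the emerald process before the maroon process, so yes — every valid ordering has the emerald process earlier.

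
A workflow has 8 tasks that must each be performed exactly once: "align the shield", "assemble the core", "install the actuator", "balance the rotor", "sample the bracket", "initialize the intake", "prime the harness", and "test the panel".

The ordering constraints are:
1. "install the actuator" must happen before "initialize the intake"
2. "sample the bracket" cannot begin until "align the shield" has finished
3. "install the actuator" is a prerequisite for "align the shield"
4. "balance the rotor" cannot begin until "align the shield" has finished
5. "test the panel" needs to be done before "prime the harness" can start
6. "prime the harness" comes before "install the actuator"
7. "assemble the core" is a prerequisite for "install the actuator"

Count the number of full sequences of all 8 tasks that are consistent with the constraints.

2 tasks have no prerequisites ("assemble the core", "test the panel"), so any of them could come first.
Systematically extending each partial ordering one task at a time and counting, there are 24 complete orderings.

24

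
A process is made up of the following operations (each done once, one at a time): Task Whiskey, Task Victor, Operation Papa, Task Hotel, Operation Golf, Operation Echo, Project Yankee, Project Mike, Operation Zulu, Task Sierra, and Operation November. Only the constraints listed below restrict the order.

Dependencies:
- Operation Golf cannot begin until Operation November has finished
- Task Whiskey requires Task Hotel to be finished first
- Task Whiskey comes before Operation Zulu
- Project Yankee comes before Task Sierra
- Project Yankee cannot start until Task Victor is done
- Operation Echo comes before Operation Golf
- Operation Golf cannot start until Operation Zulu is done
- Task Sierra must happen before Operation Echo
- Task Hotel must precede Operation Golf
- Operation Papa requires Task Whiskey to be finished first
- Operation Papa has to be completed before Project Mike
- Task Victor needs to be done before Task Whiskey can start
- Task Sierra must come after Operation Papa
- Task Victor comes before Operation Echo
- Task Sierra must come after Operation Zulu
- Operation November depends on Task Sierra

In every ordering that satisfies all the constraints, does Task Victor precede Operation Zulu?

There is a constraint chain Task Victor → Task Whiskey → Operation Zulu.
Hence Task Victor necessarily comes before Operation Zulu.

Yes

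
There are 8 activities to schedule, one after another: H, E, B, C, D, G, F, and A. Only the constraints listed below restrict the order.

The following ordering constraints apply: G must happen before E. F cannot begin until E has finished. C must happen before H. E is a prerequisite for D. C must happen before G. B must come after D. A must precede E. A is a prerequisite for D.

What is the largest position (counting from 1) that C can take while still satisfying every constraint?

The activities that are forced after C, directly or by a chain of constraints, are H, E, B, D, G, F. That's 6 activities.
With 6 mandatory successors out of 8 activities total, the latest slot for C is 8−6 = 2, and it's reachable by doing all non-successors before C.

2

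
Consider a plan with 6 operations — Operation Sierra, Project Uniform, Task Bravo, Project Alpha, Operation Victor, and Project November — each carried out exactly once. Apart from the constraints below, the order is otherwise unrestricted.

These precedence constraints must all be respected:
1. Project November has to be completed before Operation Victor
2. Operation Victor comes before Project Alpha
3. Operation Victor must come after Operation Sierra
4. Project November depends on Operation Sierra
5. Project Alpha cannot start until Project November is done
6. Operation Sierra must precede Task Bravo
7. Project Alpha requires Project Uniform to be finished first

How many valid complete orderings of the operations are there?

2 operations have no prerequisites (Operation Sierra, Project Uniform), so any of them could come first.
Systematically extending each partial ordering one operation at a time and counting, there are 19 complete orderings.

19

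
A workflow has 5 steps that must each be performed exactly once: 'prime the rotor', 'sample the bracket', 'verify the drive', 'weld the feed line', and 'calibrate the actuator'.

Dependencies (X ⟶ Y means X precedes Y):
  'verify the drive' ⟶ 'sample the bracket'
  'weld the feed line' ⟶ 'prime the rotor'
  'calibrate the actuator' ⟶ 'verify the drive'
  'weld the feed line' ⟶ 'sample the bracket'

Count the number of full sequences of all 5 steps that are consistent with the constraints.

9

The steps with no prerequisites are 'weld the feed line', 'calibrate the actuator'; any of them can be placed first.
Enumerating by repeatedly choosing an available step (one whose prerequisites are all placed) gives 9 distinct complete orderings.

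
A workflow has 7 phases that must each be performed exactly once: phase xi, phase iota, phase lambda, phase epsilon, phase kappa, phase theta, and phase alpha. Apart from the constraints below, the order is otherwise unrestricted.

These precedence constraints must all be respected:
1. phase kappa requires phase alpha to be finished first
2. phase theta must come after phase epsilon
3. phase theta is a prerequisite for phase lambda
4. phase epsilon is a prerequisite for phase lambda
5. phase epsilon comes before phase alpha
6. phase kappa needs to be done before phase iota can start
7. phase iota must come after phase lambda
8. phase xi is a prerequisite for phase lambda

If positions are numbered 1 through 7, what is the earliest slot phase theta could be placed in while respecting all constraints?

Working backwards through the constraints from phase theta, its only required predecessor is phase epsilon.
With 1 mandatory predecessor, the earliest phase theta can sit is position 1+1 = 2, and placing just that one first achieves it.

2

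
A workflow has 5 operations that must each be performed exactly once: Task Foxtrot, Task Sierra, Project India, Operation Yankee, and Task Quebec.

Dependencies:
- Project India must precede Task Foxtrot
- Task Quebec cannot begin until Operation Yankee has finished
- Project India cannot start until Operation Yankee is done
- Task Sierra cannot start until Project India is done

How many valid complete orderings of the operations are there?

8

Only Operation Yankee has no prerequisites, so it must go first.
Enumerating by repeatedly choosing an available operation (one whose prerequisites are all placed) gives 8 distinct complete orderings.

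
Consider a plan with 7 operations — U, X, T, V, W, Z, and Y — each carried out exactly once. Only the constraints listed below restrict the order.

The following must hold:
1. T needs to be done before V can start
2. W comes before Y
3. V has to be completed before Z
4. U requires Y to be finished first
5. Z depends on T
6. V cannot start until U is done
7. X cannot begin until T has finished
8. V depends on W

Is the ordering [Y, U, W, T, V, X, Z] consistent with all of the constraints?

No

Here W comes after Y.
But one of the constraints requires W before Y, so this ordering violates it.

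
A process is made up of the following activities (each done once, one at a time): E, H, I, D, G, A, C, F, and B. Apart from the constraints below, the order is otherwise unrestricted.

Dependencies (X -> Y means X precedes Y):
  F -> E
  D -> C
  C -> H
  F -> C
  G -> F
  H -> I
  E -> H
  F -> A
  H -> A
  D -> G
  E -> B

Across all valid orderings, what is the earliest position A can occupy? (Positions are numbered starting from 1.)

7

Working backwards through the constraints from A, its full set of required predecessors is E, H, D, G, C, F — 6 of them.
So at minimum 6 activities come before A, putting A no earlier than position 7. That position is achievable by scheduling exactly those predecessors first.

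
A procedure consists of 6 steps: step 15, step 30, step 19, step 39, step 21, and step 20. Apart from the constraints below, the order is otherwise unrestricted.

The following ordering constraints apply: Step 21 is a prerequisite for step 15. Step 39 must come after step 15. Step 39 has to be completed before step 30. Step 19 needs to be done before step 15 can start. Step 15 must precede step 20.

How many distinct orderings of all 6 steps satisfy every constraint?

6

The steps with no prerequisites are step 19, step 21; any of them can be placed first.
Counting all ways to extend the partial order to a total order gives 6.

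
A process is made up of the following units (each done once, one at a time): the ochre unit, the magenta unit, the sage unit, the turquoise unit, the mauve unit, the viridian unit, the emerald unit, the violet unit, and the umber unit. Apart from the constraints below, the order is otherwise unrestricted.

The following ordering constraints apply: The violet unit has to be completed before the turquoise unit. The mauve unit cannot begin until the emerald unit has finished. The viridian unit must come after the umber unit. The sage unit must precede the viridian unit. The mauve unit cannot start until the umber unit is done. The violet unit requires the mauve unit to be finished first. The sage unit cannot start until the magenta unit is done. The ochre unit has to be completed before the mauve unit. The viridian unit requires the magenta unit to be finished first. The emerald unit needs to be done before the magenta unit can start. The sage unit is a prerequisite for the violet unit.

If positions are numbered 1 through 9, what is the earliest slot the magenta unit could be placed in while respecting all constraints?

Working backwards through the constraints from the magenta unit, its only required predecessor is the emerald unit.
So at minimum 1 unit comes before the magenta unit, putting the magenta unit no earlier than position 2. That position is achievable by scheduling exactly that predecessor first.

2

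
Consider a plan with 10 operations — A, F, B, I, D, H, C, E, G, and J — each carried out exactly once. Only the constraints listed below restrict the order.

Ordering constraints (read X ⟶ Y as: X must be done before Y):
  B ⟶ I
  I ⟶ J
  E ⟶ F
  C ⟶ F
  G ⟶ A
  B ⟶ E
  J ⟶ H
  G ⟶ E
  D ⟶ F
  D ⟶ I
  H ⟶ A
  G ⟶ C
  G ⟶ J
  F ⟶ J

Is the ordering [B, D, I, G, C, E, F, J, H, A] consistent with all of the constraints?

Going through the constraints one by one, each required predecessor appears earlier in the sequence than its dependent — e.g. G (position 4) is before A (position 10), as required.

Yes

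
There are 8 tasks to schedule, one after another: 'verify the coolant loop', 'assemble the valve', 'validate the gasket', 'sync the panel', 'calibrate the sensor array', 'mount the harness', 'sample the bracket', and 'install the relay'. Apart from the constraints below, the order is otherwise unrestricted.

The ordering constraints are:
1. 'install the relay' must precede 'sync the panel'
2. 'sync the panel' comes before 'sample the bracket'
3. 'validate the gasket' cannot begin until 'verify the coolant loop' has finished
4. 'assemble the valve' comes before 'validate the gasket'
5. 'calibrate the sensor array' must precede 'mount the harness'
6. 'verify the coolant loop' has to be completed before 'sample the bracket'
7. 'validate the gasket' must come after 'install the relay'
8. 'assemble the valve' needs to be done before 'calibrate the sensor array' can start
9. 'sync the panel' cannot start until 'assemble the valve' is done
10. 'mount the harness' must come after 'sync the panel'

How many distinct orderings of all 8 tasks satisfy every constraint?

The tasks with no prerequisites are 'verify the coolant loop', 'assemble the valve', 'install the relay'; any of them can be placed first.
Systematically extending each partial ordering one task at a time and counting, there are 262 complete orderings.

262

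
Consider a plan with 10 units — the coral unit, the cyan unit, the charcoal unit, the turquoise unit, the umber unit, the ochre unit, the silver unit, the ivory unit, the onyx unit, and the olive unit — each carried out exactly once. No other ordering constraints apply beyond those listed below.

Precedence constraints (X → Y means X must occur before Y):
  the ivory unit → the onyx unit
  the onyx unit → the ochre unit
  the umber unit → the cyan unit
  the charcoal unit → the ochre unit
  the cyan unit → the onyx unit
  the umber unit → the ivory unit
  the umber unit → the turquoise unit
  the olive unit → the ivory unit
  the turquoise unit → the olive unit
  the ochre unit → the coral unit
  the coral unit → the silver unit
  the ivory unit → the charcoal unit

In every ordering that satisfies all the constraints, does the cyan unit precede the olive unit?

No chain of constraints connects the cyan unit to the olive unit in either direction.
So the cyan unit can come before the olive unit or after — it is not forced.

No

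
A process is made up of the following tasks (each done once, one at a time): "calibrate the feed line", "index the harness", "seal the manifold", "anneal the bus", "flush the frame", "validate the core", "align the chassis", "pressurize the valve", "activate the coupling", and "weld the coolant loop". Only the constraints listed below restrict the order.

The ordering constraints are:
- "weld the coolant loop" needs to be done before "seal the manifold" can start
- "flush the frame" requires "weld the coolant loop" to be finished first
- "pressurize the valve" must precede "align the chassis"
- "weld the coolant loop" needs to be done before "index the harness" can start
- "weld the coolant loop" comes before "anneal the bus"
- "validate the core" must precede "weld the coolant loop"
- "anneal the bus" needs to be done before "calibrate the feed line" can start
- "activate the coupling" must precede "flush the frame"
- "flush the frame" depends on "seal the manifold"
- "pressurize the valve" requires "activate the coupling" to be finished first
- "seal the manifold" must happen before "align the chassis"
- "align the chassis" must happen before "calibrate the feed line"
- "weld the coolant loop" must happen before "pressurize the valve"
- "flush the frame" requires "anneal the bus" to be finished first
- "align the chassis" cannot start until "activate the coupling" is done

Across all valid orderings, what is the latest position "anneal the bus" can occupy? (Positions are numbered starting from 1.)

The tasks that are forced after "anneal the bus", directly or by a chain of constraints, are "calibrate the feed line", "flush the frame". That's 2 tasks.
With 2 mandatory successors out of 10 tasks total, the latest slot for "anneal the bus" is 10−2 = 8, and it's reachable by doing all non-successors before "anneal the bus".

8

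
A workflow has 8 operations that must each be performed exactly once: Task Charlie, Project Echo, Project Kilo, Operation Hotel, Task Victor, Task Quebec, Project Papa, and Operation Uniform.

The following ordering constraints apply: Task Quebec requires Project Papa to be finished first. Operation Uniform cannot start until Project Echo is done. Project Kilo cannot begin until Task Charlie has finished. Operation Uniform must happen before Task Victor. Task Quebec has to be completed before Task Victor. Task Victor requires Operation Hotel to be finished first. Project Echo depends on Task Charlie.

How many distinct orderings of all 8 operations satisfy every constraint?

375

The operations with no prerequisites are Task Charlie, Operation Hotel, Project Papa; any of them can be placed first.
Enumerating by repeatedly choosing an available operation (one whose prerequisites are all placed) gives 375 distinct complete orderings.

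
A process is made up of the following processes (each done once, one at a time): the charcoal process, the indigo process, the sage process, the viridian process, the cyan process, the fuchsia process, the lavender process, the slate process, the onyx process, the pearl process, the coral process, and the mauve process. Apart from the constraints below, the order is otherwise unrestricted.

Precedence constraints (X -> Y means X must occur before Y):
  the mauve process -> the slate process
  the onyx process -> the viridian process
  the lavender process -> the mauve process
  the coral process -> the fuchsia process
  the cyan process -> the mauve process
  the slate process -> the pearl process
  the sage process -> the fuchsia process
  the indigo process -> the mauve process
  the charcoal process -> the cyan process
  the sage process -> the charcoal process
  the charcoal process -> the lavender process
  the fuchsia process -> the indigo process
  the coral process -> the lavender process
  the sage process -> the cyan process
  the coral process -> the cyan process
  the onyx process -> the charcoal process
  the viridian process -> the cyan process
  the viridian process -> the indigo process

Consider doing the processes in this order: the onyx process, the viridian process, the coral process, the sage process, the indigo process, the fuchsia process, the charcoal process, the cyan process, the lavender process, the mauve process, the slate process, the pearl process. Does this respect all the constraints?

In the proposed order, the indigo process appears before the fuchsia process.
Since the fuchsia process is required before the indigo process, the ordering is invalid.

No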